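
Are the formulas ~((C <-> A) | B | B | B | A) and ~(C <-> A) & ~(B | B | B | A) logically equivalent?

A | B | C | φ | ψ
- | - | - | - | -
T | T | T | F | F
T | T | F | F | F
T | F | T | F | F
T | F | F | F | F
F | T | T | F | F
F | T | F | F | F
F | F | T | T | T
F | F | F | F | F
The columns for φ and ψ agree on every row, so they are logically equivalent.

equivalent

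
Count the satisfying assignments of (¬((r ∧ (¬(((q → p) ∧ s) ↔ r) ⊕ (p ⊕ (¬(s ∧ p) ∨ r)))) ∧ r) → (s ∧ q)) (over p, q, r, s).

7

p | q | r | s | φ
- | - | - | - | -
T | T | T | T | T
T | T | T | F | T
T | T | F | T | T
T | T | F | F | F
T | F | T | T | F
T | F | T | F | T
T | F | F | T | F
T | F | F | F | F
F | T | T | T | T
F | T | T | F | F
F | T | F | T | T
F | T | F | F | F
F | F | T | T | T
F | F | T | F | F
F | F | F | T | F
F | F | F | F | F
The formula is true on 7 of the 16 rows.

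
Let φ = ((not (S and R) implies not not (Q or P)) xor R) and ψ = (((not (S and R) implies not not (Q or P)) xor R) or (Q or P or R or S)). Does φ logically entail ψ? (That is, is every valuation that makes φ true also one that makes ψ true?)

P | Q | R | S || φ | ψ
0 | 0 | 0 | 0 || 0 | 0
0 | 0 | 0 | 1 || 0 | 1
0 | 0 | 1 | 0 || 1 | 1
0 | 0 | 1 | 1 || 0 | 1
0 | 1 | 0 | 0 || 1 | 1
0 | 1 | 0 | 1 || 1 | 1
0 | 1 | 1 | 0 || 0 | 1
0 | 1 | 1 | 1 || 0 | 1
1 | 0 | 0 | 0 || 1 | 1
1 | 0 | 0 | 1 || 1 | 1
1 | 0 | 1 | 0 || 0 | 1
1 | 0 | 1 | 1 || 0 | 1
1 | 1 | 0 | 0 || 1 | 1
1 | 1 | 0 | 1 || 1 | 1
1 | 1 | 1 | 0 || 0 | 1
1 | 1 | 1 | 1 || 0 | 1
In every row where φ is true, ψ is also true, so φ ⊨ ψ.

yes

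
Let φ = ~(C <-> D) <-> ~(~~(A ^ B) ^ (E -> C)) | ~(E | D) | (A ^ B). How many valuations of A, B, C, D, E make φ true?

  A   |   B   |   C   |   D   |   E   |   φ  
----- | ----- | ----- | ----- | ----- | -----
False | False | False | False | False | False
False | False | False | False |  True | False
False | False | False |  True | False | False
False | False | False |  True |  True |  True
False | False |  True | False | False |  True
False | False |  True | False |  True | False
False | False |  True |  True | False |  True
False | False |  True |  True |  True |  True
False |  True | False | False | False | False
False |  True | False | False |  True | False
False |  True | False |  True | False |  True
False |  True | False |  True |  True |  True
False |  True |  True | False | False |  True
False |  True |  True | False |  True |  True
False |  True |  True |  True | False | False
False |  True |  True |  True |  True | False
 True | False | False | False | False | False
 True | False | False | False |  True | False
 True | False | False |  True | False |  True
 True | False | False |  True |  True |  True
 True | False |  True | False | False |  True
 True | False |  True | False |  True |  True
 True | False |  True |  True | False | False
 True | False |  True |  True |  True | False
 True |  True | False | False | False | False
 True |  True | False | False |  True | False
 True |  True | False |  True | False | False
 True |  True | False |  True |  True |  True
 True |  True |  True | False | False |  True
 True |  True |  True | False |  True | False
 True |  True |  True |  True | False |  True
 True |  True |  True |  True |  True |  True
The formula is true on 16 of the 32 rows.

16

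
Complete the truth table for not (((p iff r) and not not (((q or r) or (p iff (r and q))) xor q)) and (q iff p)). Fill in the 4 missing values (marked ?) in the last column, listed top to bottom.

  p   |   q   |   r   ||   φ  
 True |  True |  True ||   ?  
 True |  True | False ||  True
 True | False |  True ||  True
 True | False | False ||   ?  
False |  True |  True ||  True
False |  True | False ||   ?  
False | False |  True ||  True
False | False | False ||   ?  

Row p=True, q=True, r=True: ((p iff r) and not not (((q or r) or (p iff (r and q))) xor q)) = False, (q iff p) = True, (((p iff r) and not not (((q or r) or (p iff (r and q))) xor q)) and (q iff p)) = False, so the formula = True.
Row p=True, q=False, r=False: ((p iff r) and not not (((q or r) or (p iff (r and q))) xor q)) = False, (q iff p) = False, (((p iff r) and not not (((q or r) or (p iff (r and q))) xor q)) and (q iff p)) = False, so the formula = True.
Row p=False, q=True, r=False: ((p iff r) and not not (((q or r) or (p iff (r and q))) xor q)) = False, (q iff p) = False, (((p iff r) and not not (((q or r) or (p iff (r and q))) xor q)) and (q iff p)) = False, so the formula = True.
Row p=False, q=False, r=False: ((p iff r) and not not (((q or r) or (p iff (r and q))) xor q)) = True, (q iff p) = True, (((p iff r) and not not (((q or r) or (p iff (r and q))) xor q)) and (q iff p)) = True, so the formula = False.

True, True, True, False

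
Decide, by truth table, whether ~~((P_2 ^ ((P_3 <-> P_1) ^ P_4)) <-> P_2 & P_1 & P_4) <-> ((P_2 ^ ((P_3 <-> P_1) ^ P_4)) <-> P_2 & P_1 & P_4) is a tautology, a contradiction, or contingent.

P_1  P_2  P_3  P_4  |  (P_3 <-> P_1)  ((P_3 <-> P_1) ^ P_4)  (P_2 & P_1 & P_4)  φ
 T    T    T    T   |        T                  F                    T          T
 T    T    T    F   |        T                  T                    F          T
 T    T    F    T   |        F                  T                    T          T
 T    T    F    F   |        F                  F                    F          T
 T    F    T    T   |        T                  F                    F          T
 T    F    T    F   |        T                  T                    F          T
 T    F    F    T   |        F                  T                    F          T
 T    F    F    F   |        F                  F                    F          T
 F    T    T    T   |        F                  T                    F          T
 F    T    T    F   |        F                  F                    F          T
 F    T    F    T   |        T                  F                    F          T
 F    T    F    F   |        T                  T                    F          T
 F    F    T    T   |        F                  T                    F          T
 F    F    T    F   |        F                  F                    F          T
 F    F    F    T   |        T                  F                    F          T
 F    F    F    F   |        T                  T                    F          T
Every row is T, so the formula is a tautology.

tautology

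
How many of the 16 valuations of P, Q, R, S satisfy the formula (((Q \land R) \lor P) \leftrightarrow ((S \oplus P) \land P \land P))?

P | Q | R | S | (Q \land R) | ((Q \land R) \lor P) | (S \oplus P) | φ
- | - | - | - | ----------- | -------------------- | ------------ | -
F | F | F | F |      F      |          F           |      F       | T
F | F | F | T |      F      |          F           |      T       | T
F | F | T | F |      F      |          F           |      F       | T
F | F | T | T |      F      |          F           |      T       | T
F | T | F | F |      F      |          F           |      F       | T
F | T | F | T |      F      |          F           |      T       | T
F | T | T | F |      T      |          T           |      F       | F
F | T | T | T |      T      |          T           |      T       | F
T | F | F | F |      F      |          T           |      T       | T
T | F | F | T |      F      |          T           |      F       | F
T | F | T | F |      F      |          T           |      T       | T
T | F | T | T |      F      |          T           |      F       | F
T | T | F | F |      F      |          T           |      T       | T
T | T | F | T |      F      |          T           |      F       | F
T | T | T | F |      T      |          T           |      T       | T
T | T | T | T |      T      |          T           |      F       | F
The formula is true on 10 of the 16 rows.

10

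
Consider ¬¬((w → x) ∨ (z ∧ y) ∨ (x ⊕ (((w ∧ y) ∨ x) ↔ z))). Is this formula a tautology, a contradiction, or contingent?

contingent

x | y | z | w || φ
0 | 0 | 0 | 0 || 1
0 | 0 | 0 | 1 || 1
0 | 0 | 1 | 0 || 1
0 | 0 | 1 | 1 || 0
0 | 1 | 0 | 0 || 1
0 | 1 | 0 | 1 || 0
0 | 1 | 1 | 0 || 1
0 | 1 | 1 | 1 || 1
1 | 0 | 0 | 0 || 1
1 | 0 | 0 | 1 || 1
1 | 0 | 1 | 0 || 1
1 | 0 | 1 | 1 || 1
1 | 1 | 0 | 0 || 1
1 | 1 | 0 | 1 || 1
1 | 1 | 1 | 0 || 1
1 | 1 | 1 | 1 || 1
14 of 16 rows are 1, so the formula is contingent.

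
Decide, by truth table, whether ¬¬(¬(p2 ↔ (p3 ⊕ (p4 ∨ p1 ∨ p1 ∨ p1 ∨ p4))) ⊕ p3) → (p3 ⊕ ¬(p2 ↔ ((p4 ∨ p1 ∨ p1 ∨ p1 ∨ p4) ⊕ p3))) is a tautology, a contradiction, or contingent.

p1 | p2 | p3 | p4 || φ
0  | 0  | 0  | 0  || 1
0  | 0  | 0  | 1  || 1
0  | 0  | 1  | 0  || 1
0  | 0  | 1  | 1  || 1
0  | 1  | 0  | 0  || 1
0  | 1  | 0  | 1  || 1
0  | 1  | 1  | 0  || 1
0  | 1  | 1  | 1  || 1
1  | 0  | 0  | 0  || 1
1  | 0  | 0  | 1  || 1
1  | 0  | 1  | 0  || 1
1  | 0  | 1  | 1  || 1
1  | 1  | 0  | 0  || 1
1  | 1  | 0  | 1  || 1
1  | 1  | 1  | 0  || 1
1  | 1  | 1  | 1  || 1
Every row is 1, so the formula is a tautology.

tautology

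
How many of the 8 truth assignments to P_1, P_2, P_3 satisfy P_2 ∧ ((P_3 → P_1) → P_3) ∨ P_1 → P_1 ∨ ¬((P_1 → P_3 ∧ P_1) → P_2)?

P_1 | P_2 | P_3 || φ
 T  |  T  |  T  || T
 T  |  T  |  F  || T
 T  |  F  |  T  || T
 T  |  F  |  F  || T
 F  |  T  |  T  || F
 F  |  T  |  F  || T
 F  |  F  |  T  || T
 F  |  F  |  F  || T
The formula is true on 7 of the 8 rows.

7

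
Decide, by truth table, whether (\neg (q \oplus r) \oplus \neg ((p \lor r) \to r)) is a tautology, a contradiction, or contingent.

p | q | r || (q \oplus r) | \neg (q \oplus r) | (p \lor r) | ((p \lor r) \to r) | \neg ((p \lor r) \to r) | φ
T | T | T ||      F       |         T         |     T      |         T          |            F            | T
T | T | F ||      T       |         F         |     T      |         F          |            T            | T
T | F | T ||      T       |         F         |     T      |         T          |            F            | F
T | F | F ||      F       |         T         |     T      |         F          |            T            | F
F | T | T ||      F       |         T         |     T      |         T          |            F            | T
F | T | F ||      T       |         F         |     F      |         T          |            F            | F
F | F | T ||      T       |         F         |     T      |         T          |            F            | F
F | F | F ||      F       |         T         |     F      |         T          |            F            | T
4 of 8 rows are T, so the formula is contingent.

contingent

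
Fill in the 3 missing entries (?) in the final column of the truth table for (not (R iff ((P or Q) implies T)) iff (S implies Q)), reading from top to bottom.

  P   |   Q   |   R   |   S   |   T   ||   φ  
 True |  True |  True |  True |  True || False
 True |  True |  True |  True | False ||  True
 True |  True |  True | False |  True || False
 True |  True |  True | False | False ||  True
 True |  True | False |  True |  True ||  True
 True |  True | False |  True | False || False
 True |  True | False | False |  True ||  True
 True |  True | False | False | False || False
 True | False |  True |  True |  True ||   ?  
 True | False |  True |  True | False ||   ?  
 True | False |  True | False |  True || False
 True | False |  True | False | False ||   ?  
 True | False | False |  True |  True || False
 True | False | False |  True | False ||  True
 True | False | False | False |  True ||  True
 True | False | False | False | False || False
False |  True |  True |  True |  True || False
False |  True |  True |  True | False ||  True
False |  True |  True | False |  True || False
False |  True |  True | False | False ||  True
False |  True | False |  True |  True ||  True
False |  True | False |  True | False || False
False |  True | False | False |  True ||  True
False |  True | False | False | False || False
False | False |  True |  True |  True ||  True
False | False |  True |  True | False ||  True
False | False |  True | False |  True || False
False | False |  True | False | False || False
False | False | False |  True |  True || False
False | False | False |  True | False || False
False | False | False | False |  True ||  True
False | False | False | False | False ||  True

True, False, True

Row P=True, Q=False, R=True, S=True, T=True: not (R iff ((P or Q) implies T)) = False, (S implies Q) = False, so the formula = True.
Row P=True, Q=False, R=True, S=True, T=False: not (R iff ((P or Q) implies T)) = True, (S implies Q) = False, so the formula = False.
Row P=True, Q=False, R=True, S=False, T=False: not (R iff ((P or Q) implies T)) = True, (S implies Q) = True, so the formula = True.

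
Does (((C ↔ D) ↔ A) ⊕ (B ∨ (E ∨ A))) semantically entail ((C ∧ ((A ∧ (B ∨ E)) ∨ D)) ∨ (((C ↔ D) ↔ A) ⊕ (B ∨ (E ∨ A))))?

yes

A | B | C | D | E | φ | ψ
- | - | - | - | - | - | -
F | F | F | F | F | F | F
F | F | F | F | T | T | T
F | F | F | T | F | T | T
F | F | F | T | T | F | F
F | F | T | F | F | T | T
F | F | T | F | T | F | F
F | F | T | T | F | F | T
F | F | T | T | T | T | T
F | T | F | F | F | T | T
F | T | F | F | T | T | T
F | T | F | T | F | F | F
F | T | F | T | T | F | F
F | T | T | F | F | F | F
F | T | T | F | T | F | F
F | T | T | T | F | T | T
F | T | T | T | T | T | T
T | F | F | F | F | F | F
T | F | F | F | T | F | F
T | F | F | T | F | T | T
T | F | F | T | T | T | T
T | F | T | F | F | T | T
T | F | T | F | T | T | T
T | F | T | T | F | F | T
T | F | T | T | T | F | T
T | T | F | F | F | F | F
T | T | F | F | T | F | F
T | T | F | T | F | T | T
T | T | F | T | T | T | T
T | T | T | F | F | T | T
T | T | T | F | T | T | T
T | T | T | T | F | F | T
T | T | T | T | T | F | T
In every row where φ is true, ψ is also true, so φ ⊨ ψ.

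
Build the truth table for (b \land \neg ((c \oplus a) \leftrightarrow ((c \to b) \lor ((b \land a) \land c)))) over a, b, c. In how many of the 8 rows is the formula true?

a | b | c | φ
- | - | - | -
T | T | T | T
T | T | F | F
T | F | T | F
T | F | F | F
F | T | T | F
F | T | F | T
F | F | T | F
F | F | F | F
The formula is true on 2 of the 8 rows.

2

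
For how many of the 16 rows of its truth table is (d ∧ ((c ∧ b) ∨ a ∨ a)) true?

5

a  b  c  d  |  (c ∧ b)  ((c ∧ b) ∨ a ∨ a)  (d ∧ ((c ∧ b) ∨ a ∨ a))
F  F  F  F  |     F             F                     F           
F  F  F  T  |     F             F                     F           
F  F  T  F  |     F             F                     F           
F  F  T  T  |     F             F                     F           
F  T  F  F  |     F             F                     F           
F  T  F  T  |     F             F                     F           
F  T  T  F  |     T             T                     F           
F  T  T  T  |     T             T                     T           
T  F  F  F  |     F             T                     F           
T  F  F  T  |     F             T                     T           
T  F  T  F  |     F             T                     F           
T  F  T  T  |     F             T                     T           
T  T  F  F  |     F             T                     F           
T  T  F  T  |     F             T                     T           
T  T  T  F  |     T             T                     F           
T  T  T  T  |     T             T                     T           
The formula is true on 5 of the 16 rows.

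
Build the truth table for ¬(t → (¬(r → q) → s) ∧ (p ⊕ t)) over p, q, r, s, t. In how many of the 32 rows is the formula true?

p | q | r | s | t || φ
T | T | T | T | T || T
T | T | T | T | F || F
T | T | T | F | T || T
T | T | T | F | F || F
T | T | F | T | T || T
T | T | F | T | F || F
T | T | F | F | T || T
T | T | F | F | F || F
T | F | T | T | T || T
T | F | T | T | F || F
T | F | T | F | T || T
T | F | T | F | F || F
T | F | F | T | T || T
T | F | F | T | F || F
T | F | F | F | T || T
T | F | F | F | F || F
F | T | T | T | T || F
F | T | T | T | F || F
F | T | T | F | T || F
F | T | T | F | F || F
F | T | F | T | T || F
F | T | F | T | F || F
F | T | F | F | T || F
F | T | F | F | F || F
F | F | T | T | T || F
F | F | T | T | F || F
F | F | T | F | T || T
F | F | T | F | F || F
F | F | F | T | T || F
F | F | F | T | F || F
F | F | F | F | T || F
F | F | F | F | F || F
The formula is true on 9 of the 32 rows.

9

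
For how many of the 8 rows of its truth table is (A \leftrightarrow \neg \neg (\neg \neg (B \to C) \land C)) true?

  A      B      C    |  (B \to C)  \neg (B \to C)  \neg \neg (B \to C)    φ  
 True   True   True  |     True        False               True          True
 True   True  False  |    False         True              False         False
 True  False   True  |     True        False               True          True
 True  False  False  |     True        False               True         False
False   True   True  |     True        False               True         False
False   True  False  |    False         True              False          True
False  False   True  |     True        False               True         False
False  False  False  |     True        False               True          True
The formula is true on 4 of the 8 rows.

4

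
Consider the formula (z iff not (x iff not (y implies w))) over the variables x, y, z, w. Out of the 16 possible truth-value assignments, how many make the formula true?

x  y  z  w  |  (y implies w)  not (y implies w)  (x iff not (y implies w))  φ
T  T  T  T  |        T                F                      F              T
T  T  T  F  |        F                T                      T              F
T  T  F  T  |        T                F                      F              F
T  T  F  F  |        F                T                      T              T
T  F  T  T  |        T                F                      F              T
T  F  T  F  |        T                F                      F              T
T  F  F  T  |        T                F                      F              F
T  F  F  F  |        T                F                      F              F
F  T  T  T  |        T                F                      T              F
F  T  T  F  |        F                T                      F              T
F  T  F  T  |        T                F                      T              T
F  T  F  F  |        F                T                      F              F
F  F  T  T  |        T                F                      T              F
F  F  T  F  |        T                F                      T              F
F  F  F  T  |        T                F                      T              T
F  F  F  F  |        T                F                      T              T
The formula is true on 8 of the 16 rows.

8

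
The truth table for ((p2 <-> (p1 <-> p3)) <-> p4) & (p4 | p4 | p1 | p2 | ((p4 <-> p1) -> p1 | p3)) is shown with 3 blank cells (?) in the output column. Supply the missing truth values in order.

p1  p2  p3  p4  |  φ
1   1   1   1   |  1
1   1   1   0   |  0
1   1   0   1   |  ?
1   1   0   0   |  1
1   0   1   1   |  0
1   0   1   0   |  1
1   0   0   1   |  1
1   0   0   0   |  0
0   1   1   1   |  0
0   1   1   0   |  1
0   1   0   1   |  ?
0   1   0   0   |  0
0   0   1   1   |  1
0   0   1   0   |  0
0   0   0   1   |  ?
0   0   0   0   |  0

0, 1, 0

Row p1=1, p2=1, p3=0, p4=1: ((p2 <-> (p1 <-> p3)) <-> p4) = 0, (p4 | p4 | p1 | p2 | ((p4 <-> p1) -> p1 | p3)) = 1, so the formula = 0.
Row p1=0, p2=1, p3=0, p4=1: ((p2 <-> (p1 <-> p3)) <-> p4) = 1, (p4 | p4 | p1 | p2 | ((p4 <-> p1) -> p1 | p3)) = 1, so the formula = 1.
Row p1=0, p2=0, p3=0, p4=1: ((p2 <-> (p1 <-> p3)) <-> p4) = 0, (p4 | p4 | p1 | p2 | ((p4 <-> p1) -> p1 | p3)) = 1, so the formula = 0.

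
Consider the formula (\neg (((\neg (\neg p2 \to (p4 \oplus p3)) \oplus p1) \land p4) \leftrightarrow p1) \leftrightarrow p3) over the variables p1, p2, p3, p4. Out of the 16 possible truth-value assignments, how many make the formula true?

p1 | p2 | p3 | p4 || φ
T  | T  | T  | T  || F
T  | T  | T  | F  || T
T  | T  | F  | T  || T
T  | T  | F  | F  || F
T  | F  | T  | T  || T
T  | F  | T  | F  || T
T  | F  | F  | T  || T
T  | F  | F  | F  || F
F  | T  | T  | T  || F
F  | T  | T  | F  || F
F  | T  | F  | T  || T
F  | T  | F  | F  || T
F  | F  | T  | T  || T
F  | F  | T  | F  || F
F  | F  | F  | T  || T
F  | F  | F  | F  || T
The formula is true on 10 of the 16 rows.

10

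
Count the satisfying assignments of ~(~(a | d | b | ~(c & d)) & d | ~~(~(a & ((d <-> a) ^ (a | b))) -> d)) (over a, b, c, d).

4

a  b  c  d     (a | d | b)  (c & d)  ~(c & d)  ((a | d | b) | ~(c & d))  ~((a | d | b) | ~(c & d))  (d <-> a)  (a | b)  ((d <-> a) ^ (a | b))  (a & ((d <-> a) ^ (a | b)))  ~(a & ((d <-> a) ^ (a | b)))  φ
F  F  F  F          F          F        T                 T                          F                  T         F               T                         F                            T                T
F  F  F  T          T          F        T                 T                          F                  F         F               F                         F                            T                F
F  F  T  F          F          F        T                 T                          F                  T         F               T                         F                            T                T
F  F  T  T          T          T        F                 T                          F                  F         F               F                         F                            T                F
F  T  F  F          T          F        T                 T                          F                  T         T               F                         F                            T                T
F  T  F  T          T          F        T                 T                          F                  F         T               T                         F                            T                F
F  T  T  F          T          F        T                 T                          F                  T         T               F                         F                            T                T
F  T  T  T          T          T        F                 T                          F                  F         T               T                         F                            T                F
T  F  F  F          T          F        T                 T                          F                  F         T               T                         T                            F                F
T  F  F  T          T          F        T                 T                          F                  T         T               F                         F                            T                F
T  F  T  F          T          F        T                 T                          F                  F         T               T                         T                            F                F
T  F  T  T          T          T        F                 T                          F                  T         T               F                         F                            T                F
T  T  F  F          T          F        T                 T                          F                  F         T               T                         T                            F                F
T  T  F  T          T          F        T                 T                          F                  T         T               F                         F                            T                F
T  T  T  F          T          F        T                 T                          F                  F         T               T                         T                            F                F
T  T  T  T          T          T        F                 T                          F                  T         T               F                         F                            T                F
The formula is true on 4 of the 16 rows.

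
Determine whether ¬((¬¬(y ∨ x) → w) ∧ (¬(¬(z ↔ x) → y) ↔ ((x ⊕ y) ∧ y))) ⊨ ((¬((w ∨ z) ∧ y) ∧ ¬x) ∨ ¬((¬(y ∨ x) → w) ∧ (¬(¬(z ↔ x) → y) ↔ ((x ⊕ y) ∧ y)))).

x  y  z  w  |  φ  ψ
1  1  1  1  |  0  0
1  1  1  0  |  1  0
1  1  0  1  |  0  0
1  1  0  0  |  1  0
1  0  1  1  |  0  0
1  0  1  0  |  1  0
1  0  0  1  |  1  1
1  0  0  0  |  1  1
0  1  1  1  |  1  1
0  1  1  0  |  1  1
0  1  0  1  |  1  1
0  1  0  0  |  1  1
0  0  1  1  |  1  1
0  0  1  0  |  1  1
0  0  0  1  |  0  1
0  0  0  0  |  0  1
At x=1, y=1, z=1, w=0 we have φ true but ψ false, so φ does not entail ψ.

no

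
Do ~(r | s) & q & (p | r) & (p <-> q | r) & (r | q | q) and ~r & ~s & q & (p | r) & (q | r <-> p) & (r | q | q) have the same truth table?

p | q | r | s || φ | ψ
0 | 0 | 0 | 0 || 0 | 0
0 | 0 | 0 | 1 || 0 | 0
0 | 0 | 1 | 0 || 0 | 0
0 | 0 | 1 | 1 || 0 | 0
0 | 1 | 0 | 0 || 0 | 0
0 | 1 | 0 | 1 || 0 | 0
0 | 1 | 1 | 0 || 0 | 0
0 | 1 | 1 | 1 || 0 | 0
1 | 0 | 0 | 0 || 0 | 0
1 | 0 | 0 | 1 || 0 | 0
1 | 0 | 1 | 0 || 0 | 0
1 | 0 | 1 | 1 || 0 | 0
1 | 1 | 0 | 0 || 1 | 1
1 | 1 | 0 | 1 || 0 | 0
1 | 1 | 1 | 0 || 0 | 0
1 | 1 | 1 | 1 || 0 | 0
The columns for φ and ψ agree on every row, so they are logically equivalent.

equivalent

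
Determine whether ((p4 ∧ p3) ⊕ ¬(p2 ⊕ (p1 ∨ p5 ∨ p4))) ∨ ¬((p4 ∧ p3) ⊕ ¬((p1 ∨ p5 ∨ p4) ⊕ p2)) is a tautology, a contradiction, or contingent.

tautology

p1  p2  p3  p4  p5  |  φ
1   1   1   1   1   |  1
1   1   1   1   0   |  1
1   1   1   0   1   |  1
1   1   1   0   0   |  1
1   1   0   1   1   |  1
1   1   0   1   0   |  1
1   1   0   0   1   |  1
1   1   0   0   0   |  1
1   0   1   1   1   |  1
1   0   1   1   0   |  1
1   0   1   0   1   |  1
1   0   1   0   0   |  1
1   0   0   1   1   |  1
1   0   0   1   0   |  1
1   0   0   0   1   |  1
1   0   0   0   0   |  1
0   1   1   1   1   |  1
0   1   1   1   0   |  1
0   1   1   0   1   |  1
0   1   1   0   0   |  1
0   1   0   1   1   |  1
0   1   0   1   0   |  1
0   1   0   0   1   |  1
0   1   0   0   0   |  1
0   0   1   1   1   |  1
0   0   1   1   0   |  1
0   0   1   0   1   |  1
0   0   1   0   0   |  1
0   0   0   1   1   |  1
0   0   0   1   0   |  1
0   0   0   0   1   |  1
0   0   0   0   0   |  1
Every row is 1, so the formula is a tautology.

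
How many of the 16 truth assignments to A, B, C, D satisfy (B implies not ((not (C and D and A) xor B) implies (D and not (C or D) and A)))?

  A   |   B   |   C   |   D   | (C and D and A) | not (C and D and A) | (not (C and D and A) xor B) | (C or D) | not (C or D) | (D and not (C or D) and A) |   φ  
----- | ----- | ----- | ----- | --------------- | ------------------- | --------------------------- | -------- | ------------ | -------------------------- | -----
 True |  True |  True |  True |       True      |        False        |             True            |   True   |    False     |           False            |  True
 True |  True |  True | False |      False      |         True        |            False            |   True   |    False     |           False            | False
 True |  True | False |  True |      False      |         True        |            False            |   True   |    False     |           False            | False
 True |  True | False | False |      False      |         True        |            False            |  False   |     True     |           False            | False
 True | False |  True |  True |       True      |        False        |            False            |   True   |    False     |           False            |  True
 True | False |  True | False |      False      |         True        |             True            |   True   |    False     |           False            |  True
 True | False | False |  True |      False      |         True        |             True            |   True   |    False     |           False            |  True
 True | False | False | False |      False      |         True        |             True            |  False   |     True     |           False            |  True
False |  True |  True |  True |      False      |         True        |            False            |   True   |    False     |           False            | False
False |  True |  True | False |      False      |         True        |            False            |   True   |    False     |           False            | False
False |  True | False |  True |      False      |         True        |            False            |   True   |    False     |           False            | False
False |  True | False | False |      False      |         True        |            False            |  False   |     True     |           False            | False
False | False |  True |  True |      False      |         True        |             True            |   True   |    False     |           False            |  True
False | False |  True | False |      False      |         True        |             True            |   True   |    False     |           False            |  True
False | False | False |  True |      False      |         True        |             True            |   True   |    False     |           False            |  True
False | False | False | False |      False      |         True        |             True            |  False   |     True     |           False            |  True
The formula is true on 9 of the 16 rows.

9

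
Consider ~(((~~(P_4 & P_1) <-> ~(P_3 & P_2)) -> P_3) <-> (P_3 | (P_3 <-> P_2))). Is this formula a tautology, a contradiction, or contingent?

P_1  P_2  P_3  P_4  |  φ
 1    1    1    1   |  0
 1    1    1    0   |  0
 1    1    0    1   |  0
 1    1    0    0   |  1
 1    0    1    1   |  0
 1    0    1    0   |  0
 1    0    0    1   |  1
 1    0    0    0   |  0
 0    1    1    1   |  0
 0    1    1    0   |  0
 0    1    0    1   |  1
 0    1    0    0   |  1
 0    0    1    1   |  0
 0    0    1    0   |  0
 0    0    0    1   |  0
 0    0    0    0   |  0
4 of 16 rows are 1, so the formula is contingent.

contingent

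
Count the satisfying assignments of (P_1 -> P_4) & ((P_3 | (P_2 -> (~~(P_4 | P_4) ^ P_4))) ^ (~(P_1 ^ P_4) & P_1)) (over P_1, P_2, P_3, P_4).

7

P_1 | P_2 | P_3 | P_4 | φ
--- | --- | --- | --- | -
 T  |  T  |  T  |  T  | F
 T  |  T  |  T  |  F  | F
 T  |  T  |  F  |  T  | T
 T  |  T  |  F  |  F  | F
 T  |  F  |  T  |  T  | F
 T  |  F  |  T  |  F  | F
 T  |  F  |  F  |  T  | F
 T  |  F  |  F  |  F  | F
 F  |  T  |  T  |  T  | T
 F  |  T  |  T  |  F  | T
 F  |  T  |  F  |  T  | F
 F  |  T  |  F  |  F  | F
 F  |  F  |  T  |  T  | T
 F  |  F  |  T  |  F  | T
 F  |  F  |  F  |  T  | T
 F  |  F  |  F  |  F  | T
The formula is true on 7 of the 16 rows.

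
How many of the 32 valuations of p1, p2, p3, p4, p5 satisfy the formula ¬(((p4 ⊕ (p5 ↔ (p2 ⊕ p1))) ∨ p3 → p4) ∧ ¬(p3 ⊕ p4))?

p1 | p2 | p3 | p4 | p5 || φ
F  | F  | F  | F  | F  || T
F  | F  | F  | F  | T  || F
F  | F  | F  | T  | F  || T
F  | F  | F  | T  | T  || T
F  | F  | T  | F  | F  || T
F  | F  | T  | F  | T  || T
F  | F  | T  | T  | F  || F
F  | F  | T  | T  | T  || F
F  | T  | F  | F  | F  || F
F  | T  | F  | F  | T  || T
F  | T  | F  | T  | F  || T
F  | T  | F  | T  | T  || T
F  | T  | T  | F  | F  || T
F  | T  | T  | F  | T  || T
F  | T  | T  | T  | F  || F
F  | T  | T  | T  | T  || F
T  | F  | F  | F  | F  || F
T  | F  | F  | F  | T  || T
T  | F  | F  | T  | F  || T
T  | F  | F  | T  | T  || T
T  | F  | T  | F  | F  || T
T  | F  | T  | F  | T  || T
T  | F  | T  | T  | F  || F
T  | F  | T  | T  | T  || F
T  | T  | F  | F  | F  || T
T  | T  | F  | F  | T  || F
T  | T  | F  | T  | F  || T
T  | T  | F  | T  | T  || T
T  | T  | T  | F  | F  || T
T  | T  | T  | F  | T  || T
T  | T  | T  | T  | F  || F
T  | T  | T  | T  | T  || F
The formula is true on 20 of the 32 rows.

20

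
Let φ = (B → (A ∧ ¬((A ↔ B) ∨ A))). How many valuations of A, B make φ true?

  A      B    |  (A ↔ B)  ((A ↔ B) ∨ A)  ¬((A ↔ B) ∨ A)  (A ∧ ¬((A ↔ B) ∨ A))  (B → (A ∧ ¬((A ↔ B) ∨ A)))
 True   True  |    True        True          False              False                    False           
 True  False  |   False        True          False              False                     True           
False   True  |   False       False           True              False                    False           
False  False  |    True        True          False              False                     True           
The formula is true on 2 of the 4 rows.

2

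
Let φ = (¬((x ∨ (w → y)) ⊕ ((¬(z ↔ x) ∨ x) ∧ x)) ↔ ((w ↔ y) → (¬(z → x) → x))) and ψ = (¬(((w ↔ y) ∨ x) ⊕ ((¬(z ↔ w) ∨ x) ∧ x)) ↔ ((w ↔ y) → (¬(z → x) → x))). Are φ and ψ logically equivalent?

  x      y      z      w    |    φ      ψ  
 True   True   True   True  |   True   True
 True   True   True  False  |   True   True
 True   True  False   True  |   True   True
 True   True  False  False  |   True   True
 True  False   True   True  |   True   True
 True  False   True  False  |   True   True
 True  False  False   True  |   True   True
 True  False  False  False  |   True   True
False   True   True   True  |   True   True
False   True   True  False  |  False   True
False   True  False   True  |  False  False
False   True  False  False  |  False   True
False  False   True   True  |   True   True
False  False   True  False  |   True   True
False  False  False   True  |   True   True
False  False  False  False  |  False  False
The columns differ at x=False, y=True, z=True, w=False (φ=False, ψ=True), so they are not equivalent.

not equivalent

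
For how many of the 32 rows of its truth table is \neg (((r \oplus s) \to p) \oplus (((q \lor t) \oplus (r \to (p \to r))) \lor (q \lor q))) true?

20

p | q | r | s | t | φ
- | - | - | - | - | -
T | T | T | T | T | T
T | T | T | T | F | T
T | T | T | F | T | T
T | T | T | F | F | T
T | T | F | T | T | T
T | T | F | T | F | T
T | T | F | F | T | T
T | T | F | F | F | T
T | F | T | T | T | F
T | F | T | T | F | T
T | F | T | F | T | F
T | F | T | F | F | T
T | F | F | T | T | F
T | F | F | T | F | T
T | F | F | F | T | F
T | F | F | F | F | T
F | T | T | T | T | T
F | T | T | T | F | T
F | T | T | F | T | F
F | T | T | F | F | F
F | T | F | T | T | F
F | T | F | T | F | F
F | T | F | F | T | T
F | T | F | F | F | T
F | F | T | T | T | F
F | F | T | T | F | T
F | F | T | F | T | T
F | F | T | F | F | F
F | F | F | T | T | T
F | F | F | T | F | F
F | F | F | F | T | F
F | F | F | F | F | T
The formula is true on 20 of the 32 rows.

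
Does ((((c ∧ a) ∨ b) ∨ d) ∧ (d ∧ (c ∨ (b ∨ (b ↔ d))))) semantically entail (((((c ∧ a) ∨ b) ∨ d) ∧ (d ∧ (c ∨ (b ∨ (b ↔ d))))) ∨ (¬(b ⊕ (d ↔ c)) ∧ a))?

a | b | c | d | φ | ψ
- | - | - | - | - | -
T | T | T | T | T | T
T | T | T | F | F | F
T | T | F | T | T | T
T | T | F | F | F | T
T | F | T | T | T | T
T | F | T | F | F | T
T | F | F | T | F | T
T | F | F | F | F | F
F | T | T | T | T | T
F | T | T | F | F | F
F | T | F | T | T | T
F | T | F | F | F | F
F | F | T | T | T | T
F | F | T | F | F | F
F | F | F | T | F | F
F | F | F | F | F | F
In every row where φ is true, ψ is also true, so φ ⊨ ψ.

yes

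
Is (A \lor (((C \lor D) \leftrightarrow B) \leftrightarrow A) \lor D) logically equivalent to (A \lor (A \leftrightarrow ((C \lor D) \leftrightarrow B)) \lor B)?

A | B | C | D | φ | ψ
- | - | - | - | - | -
1 | 1 | 1 | 1 | 1 | 1
1 | 1 | 1 | 0 | 1 | 1
1 | 1 | 0 | 1 | 1 | 1
1 | 1 | 0 | 0 | 1 | 1
1 | 0 | 1 | 1 | 1 | 1
1 | 0 | 1 | 0 | 1 | 1
1 | 0 | 0 | 1 | 1 | 1
1 | 0 | 0 | 0 | 1 | 1
0 | 1 | 1 | 1 | 1 | 1
0 | 1 | 1 | 0 | 0 | 1
0 | 1 | 0 | 1 | 1 | 1
0 | 1 | 0 | 0 | 1 | 1
0 | 0 | 1 | 1 | 1 | 1
0 | 0 | 1 | 0 | 1 | 1
0 | 0 | 0 | 1 | 1 | 1
0 | 0 | 0 | 0 | 0 | 0
The columns differ at A=0, B=1, C=1, D=0 (φ=0, ψ=1), so they are not equivalent.

not equivalent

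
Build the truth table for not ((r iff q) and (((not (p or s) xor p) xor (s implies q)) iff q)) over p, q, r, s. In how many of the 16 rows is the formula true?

p | q | r | s | (r iff q) | (p or s) | not (p or s) | (not (p or s) xor p) | (s implies q) | φ
- | - | - | - | --------- | -------- | ------------ | -------------------- | ------------- | -
T | T | T | T |     T     |    T     |      F       |          T           |       T       | T
T | T | T | F |     T     |    T     |      F       |          T           |       T       | T
T | T | F | T |     F     |    T     |      F       |          T           |       T       | T
T | T | F | F |     F     |    T     |      F       |          T           |       T       | T
T | F | T | T |     F     |    T     |      F       |          T           |       F       | T
T | F | T | F |     F     |    T     |      F       |          T           |       T       | T
T | F | F | T |     T     |    T     |      F       |          T           |       F       | T
T | F | F | F |     T     |    T     |      F       |          T           |       T       | F
F | T | T | T |     T     |    T     |      F       |          F           |       T       | F
F | T | T | F |     T     |    F     |      T       |          T           |       T       | T
F | T | F | T |     F     |    T     |      F       |          F           |       T       | T
F | T | F | F |     F     |    F     |      T       |          T           |       T       | T
F | F | T | T |     F     |    T     |      F       |          F           |       F       | T
F | F | T | F |     F     |    F     |      T       |          T           |       T       | T
F | F | F | T |     T     |    T     |      F       |          F           |       F       | F
F | F | F | F |     T     |    F     |      T       |          T           |       T       | F
The formula is true on 12 of the 16 rows.

12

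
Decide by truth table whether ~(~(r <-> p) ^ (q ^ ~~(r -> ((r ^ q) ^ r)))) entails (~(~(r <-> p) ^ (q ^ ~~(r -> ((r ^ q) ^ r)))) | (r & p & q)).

p | q | r | φ | ψ
- | - | - | - | -
F | F | F | F | F
F | F | T | F | F
F | T | F | T | T
F | T | T | F | F
T | F | F | T | T
T | F | T | T | T
T | T | F | F | F
T | T | T | T | T
In every row where φ is true, ψ is also true, so φ ⊨ ψ.

yes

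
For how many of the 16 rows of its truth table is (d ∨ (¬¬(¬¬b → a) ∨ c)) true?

a  b  c  d  |  ¬b  ¬¬b  (¬¬b → a)  ¬(¬¬b → a)  ¬¬(¬¬b → a)  (¬¬(¬¬b → a) ∨ c)  (d ∨ (¬¬(¬¬b → a) ∨ c))
1  1  1  1  |  0    1       1          0            1               1                     1           
1  1  1  0  |  0    1       1          0            1               1                     1           
1  1  0  1  |  0    1       1          0            1               1                     1           
1  1  0  0  |  0    1       1          0            1               1                     1           
1  0  1  1  |  1    0       1          0            1               1                     1           
1  0  1  0  |  1    0       1          0            1               1                     1           
1  0  0  1  |  1    0       1          0            1               1                     1           
1  0  0  0  |  1    0       1          0            1               1                     1           
0  1  1  1  |  0    1       0          1            0               1                     1           
0  1  1  0  |  0    1       0          1            0               1                     1           
0  1  0  1  |  0    1       0          1            0               0                     1           
0  1  0  0  |  0    1       0          1            0               0                     0           
0  0  1  1  |  1    0       1          0            1               1                     1           
0  0  1  0  |  1    0       1          0            1               1                     1           
0  0  0  1  |  1    0       1          0            1               1                     1           
0  0  0  0  |  1    0       1          0            1               1                     1           
The formula is true on 15 of the 16 rows.

15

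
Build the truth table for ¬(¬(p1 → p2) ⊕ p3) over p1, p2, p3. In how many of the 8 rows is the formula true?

4

p1 | p2 | p3 || ¬(¬(p1 → p2) ⊕ p3)
F  | F  | F  ||         T         
F  | F  | T  ||         F         
F  | T  | F  ||         T         
F  | T  | T  ||         F         
T  | F  | F  ||         F         
T  | F  | T  ||         T         
T  | T  | F  ||         T         
T  | T  | T  ||         F         
The formula is true on 4 of the 8 rows.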